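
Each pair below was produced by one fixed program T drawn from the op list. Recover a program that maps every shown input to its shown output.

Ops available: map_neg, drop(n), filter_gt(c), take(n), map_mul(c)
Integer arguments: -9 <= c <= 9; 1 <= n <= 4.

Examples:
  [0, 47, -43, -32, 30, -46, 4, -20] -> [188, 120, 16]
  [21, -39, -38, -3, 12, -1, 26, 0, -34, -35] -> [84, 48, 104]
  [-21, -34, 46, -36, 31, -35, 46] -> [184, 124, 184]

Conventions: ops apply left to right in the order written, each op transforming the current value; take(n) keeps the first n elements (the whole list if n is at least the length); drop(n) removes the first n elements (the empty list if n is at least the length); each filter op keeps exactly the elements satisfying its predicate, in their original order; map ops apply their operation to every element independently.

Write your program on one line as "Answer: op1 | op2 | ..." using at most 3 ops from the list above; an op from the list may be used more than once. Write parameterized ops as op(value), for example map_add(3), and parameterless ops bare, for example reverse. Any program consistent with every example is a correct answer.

map_mul(4) | filter_gt(7)

Check, running the answer program on each example:
  [0, 47, -43, -32, 30, -46, 4, -20] -> [0, 188, -172, -128, 120, -184, 16, -80] -> [188, 120, 16]
  [21, -39, -38, -3, 12, -1, 26, 0, -34, -35] -> [84, -156, -152, -12, 48, -4, 104, 0, -136, -140] -> [84, 48, 104]
  [-21, -34, 46, -36, 31, -35, 46] -> [-84, -136, 184, -144, 124, -140, 184] -> [184, 124, 184]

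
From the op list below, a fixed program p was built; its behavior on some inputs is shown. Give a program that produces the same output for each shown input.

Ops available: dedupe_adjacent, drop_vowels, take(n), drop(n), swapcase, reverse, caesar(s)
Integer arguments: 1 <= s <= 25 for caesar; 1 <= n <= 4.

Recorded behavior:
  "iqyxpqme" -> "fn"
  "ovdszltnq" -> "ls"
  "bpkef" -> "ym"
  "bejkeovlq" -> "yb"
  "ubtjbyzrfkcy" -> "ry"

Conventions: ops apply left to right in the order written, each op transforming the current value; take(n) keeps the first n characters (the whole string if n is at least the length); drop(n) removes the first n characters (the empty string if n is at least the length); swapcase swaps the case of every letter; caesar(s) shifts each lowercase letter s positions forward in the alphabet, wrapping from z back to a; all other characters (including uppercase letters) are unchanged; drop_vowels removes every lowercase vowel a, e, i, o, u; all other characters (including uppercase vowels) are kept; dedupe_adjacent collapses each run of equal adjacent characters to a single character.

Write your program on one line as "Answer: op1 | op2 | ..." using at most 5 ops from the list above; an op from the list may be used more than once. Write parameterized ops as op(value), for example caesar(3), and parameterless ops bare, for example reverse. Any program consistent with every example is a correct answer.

caesar(23) | drop_vowels | take(4) | take(2)

Check, running the answer program on each example:
  "iqyxpqme" -> "fnvumnjb" -> "fnvmnjb" -> "fnvm" -> "fn"
  "ovdszltnq" -> "lsapwiqkn" -> "lspwqkn" -> "lspw" -> "ls"
  "bpkef" -> "ymhbc" -> "ymhbc" -> "ymhb" -> "ym"
  "bejkeovlq" -> "ybghblsin" -> "ybghblsn" -> "ybgh" -> "yb"
  "ubtjbyzrfkcy" -> "ryqgyvwochzv" -> "ryqgyvwchzv" -> "ryqg" -> "ry"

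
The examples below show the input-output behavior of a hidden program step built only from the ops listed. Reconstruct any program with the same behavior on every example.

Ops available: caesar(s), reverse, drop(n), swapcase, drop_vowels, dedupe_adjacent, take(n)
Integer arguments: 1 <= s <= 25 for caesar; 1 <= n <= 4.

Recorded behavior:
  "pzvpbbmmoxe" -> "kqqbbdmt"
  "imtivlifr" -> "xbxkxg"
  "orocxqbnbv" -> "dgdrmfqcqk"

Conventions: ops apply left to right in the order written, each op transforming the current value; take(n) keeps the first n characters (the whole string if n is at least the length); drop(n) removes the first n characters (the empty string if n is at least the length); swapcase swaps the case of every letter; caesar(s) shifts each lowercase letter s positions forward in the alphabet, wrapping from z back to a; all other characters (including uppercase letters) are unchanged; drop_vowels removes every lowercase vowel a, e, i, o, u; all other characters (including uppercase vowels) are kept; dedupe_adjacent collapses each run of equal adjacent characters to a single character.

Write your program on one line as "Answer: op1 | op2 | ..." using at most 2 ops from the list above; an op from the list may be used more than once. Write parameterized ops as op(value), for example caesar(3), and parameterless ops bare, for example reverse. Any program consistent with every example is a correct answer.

caesar(15) | drop_vowels

Check, running the answer program on each example:
  "pzvpbbmmoxe" -> "eokeqqbbdmt" -> "kqqbbdmt"
  "imtivlifr" -> "xbixkaxug" -> "xbxkxg"
  "orocxqbnbv" -> "dgdrmfqcqk" -> "dgdrmfqcqk"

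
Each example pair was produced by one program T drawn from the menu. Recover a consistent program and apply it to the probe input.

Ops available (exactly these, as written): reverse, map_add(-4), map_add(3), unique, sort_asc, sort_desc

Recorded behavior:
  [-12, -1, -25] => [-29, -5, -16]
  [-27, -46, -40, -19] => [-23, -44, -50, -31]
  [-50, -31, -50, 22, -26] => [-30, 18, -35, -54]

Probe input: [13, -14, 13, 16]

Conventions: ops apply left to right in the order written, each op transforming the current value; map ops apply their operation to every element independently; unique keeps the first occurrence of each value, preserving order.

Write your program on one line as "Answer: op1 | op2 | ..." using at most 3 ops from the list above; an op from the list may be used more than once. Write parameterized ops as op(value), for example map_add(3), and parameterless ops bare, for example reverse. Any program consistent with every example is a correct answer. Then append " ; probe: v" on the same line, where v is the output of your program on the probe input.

unique | map_add(-4) | reverse ; probe: [12, -18, 9]

Check, running the answer program on each example:
  [-12, -1, -25] -> [-12, -1, -25] -> [-16, -5, -29] -> [-29, -5, -16]
  [-27, -46, -40, -19] -> [-27, -46, -40, -19] -> [-31, -50, -44, -23] -> [-23, -44, -50, -31]
  [-50, -31, -50, 22, -26] -> [-50, -31, 22, -26] -> [-54, -35, 18, -30] -> [-30, 18, -35, -54]
  probe: [13, -14, 13, 16] -> [13, -14, 16] -> [9, -18, 12] -> [12, -18, 9]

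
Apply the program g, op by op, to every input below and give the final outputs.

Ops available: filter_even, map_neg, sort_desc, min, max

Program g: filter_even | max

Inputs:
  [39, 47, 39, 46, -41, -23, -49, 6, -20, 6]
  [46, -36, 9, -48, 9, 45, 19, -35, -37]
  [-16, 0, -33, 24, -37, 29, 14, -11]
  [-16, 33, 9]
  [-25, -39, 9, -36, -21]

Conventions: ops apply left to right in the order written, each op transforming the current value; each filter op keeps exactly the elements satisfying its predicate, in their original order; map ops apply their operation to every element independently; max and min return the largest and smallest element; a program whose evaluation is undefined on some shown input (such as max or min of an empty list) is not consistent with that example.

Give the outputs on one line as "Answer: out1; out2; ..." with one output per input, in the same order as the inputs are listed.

Execution, op by op:
  [39, 47, 39, 46, -41, -23, -49, 6, -20, 6] -> [46, 6, -20, 6] -> 46
  [46, -36, 9, -48, 9, 45, 19, -35, -37] -> [46, -36, -48] -> 46
  [-16, 0, -33, 24, -37, 29, 14, -11] -> [-16, 0, 24, 14] -> 24
  [-16, 33, 9] -> [-16] -> -16
  [-25, -39, 9, -36, -21] -> [-36] -> -36

46; 46; 24; -16; -36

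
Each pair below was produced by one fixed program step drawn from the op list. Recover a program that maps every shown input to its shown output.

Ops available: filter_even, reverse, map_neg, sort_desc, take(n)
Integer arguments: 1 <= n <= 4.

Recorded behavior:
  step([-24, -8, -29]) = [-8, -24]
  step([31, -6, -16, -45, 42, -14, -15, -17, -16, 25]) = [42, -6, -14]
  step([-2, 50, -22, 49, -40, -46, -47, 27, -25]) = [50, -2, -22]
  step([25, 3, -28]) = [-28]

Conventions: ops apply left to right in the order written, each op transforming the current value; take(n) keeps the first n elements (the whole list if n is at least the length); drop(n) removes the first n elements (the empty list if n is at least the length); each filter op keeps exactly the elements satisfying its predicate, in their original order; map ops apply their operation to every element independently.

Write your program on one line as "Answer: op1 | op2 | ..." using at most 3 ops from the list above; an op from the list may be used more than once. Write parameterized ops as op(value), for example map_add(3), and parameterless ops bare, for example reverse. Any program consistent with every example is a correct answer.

filter_even | sort_desc | take(3)

Check, running the answer program on each example:
  [-24, -8, -29] -> [-24, -8] -> [-8, -24] -> [-8, -24]
  [31, -6, -16, -45, 42, -14, -15, -17, -16, 25] -> [-6, -16, 42, -14, -16] -> [42, -6, -14, -16, -16] -> [42, -6, -14]
  [-2, 50, -22, 49, -40, -46, -47, 27, -25] -> [-2, 50, -22, -40, -46] -> [50, -2, -22, -40, -46] -> [50, -2, -22]
  [25, 3, -28] -> [-28] -> [-28] -> [-28]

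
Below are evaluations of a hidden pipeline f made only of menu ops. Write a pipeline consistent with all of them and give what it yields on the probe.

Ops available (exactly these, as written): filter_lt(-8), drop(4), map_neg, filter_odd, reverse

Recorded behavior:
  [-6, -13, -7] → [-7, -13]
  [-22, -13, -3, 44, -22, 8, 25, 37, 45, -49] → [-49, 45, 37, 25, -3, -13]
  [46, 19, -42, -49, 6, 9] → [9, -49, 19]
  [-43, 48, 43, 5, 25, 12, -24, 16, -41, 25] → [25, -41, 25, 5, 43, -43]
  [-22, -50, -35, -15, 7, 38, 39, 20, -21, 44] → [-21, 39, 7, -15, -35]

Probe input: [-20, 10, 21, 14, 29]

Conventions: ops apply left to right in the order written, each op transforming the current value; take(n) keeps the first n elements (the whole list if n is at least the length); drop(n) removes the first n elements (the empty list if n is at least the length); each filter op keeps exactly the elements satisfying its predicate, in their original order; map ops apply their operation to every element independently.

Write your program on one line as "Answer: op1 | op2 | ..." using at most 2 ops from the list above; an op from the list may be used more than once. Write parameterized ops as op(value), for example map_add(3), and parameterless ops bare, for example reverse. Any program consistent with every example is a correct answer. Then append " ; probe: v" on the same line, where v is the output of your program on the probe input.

filter_odd | reverse ; probe: [29, 21]

Check, running the answer program on each example:
  [-6, -13, -7] -> [-13, -7] -> [-7, -13]
  [-22, -13, -3, 44, -22, 8, 25, 37, 45, -49] -> [-13, -3, 25, 37, 45, -49] -> [-49, 45, 37, 25, -3, -13]
  [46, 19, -42, -49, 6, 9] -> [19, -49, 9] -> [9, -49, 19]
  [-43, 48, 43, 5, 25, 12, -24, 16, -41, 25] -> [-43, 43, 5, 25, -41, 25] -> [25, -41, 25, 5, 43, -43]
  [-22, -50, -35, -15, 7, 38, 39, 20, -21, 44] -> [-35, -15, 7, 39, -21] -> [-21, 39, 7, -15, -35]
  probe: [-20, 10, 21, 14, 29] -> [21, 29] -> [29, 21]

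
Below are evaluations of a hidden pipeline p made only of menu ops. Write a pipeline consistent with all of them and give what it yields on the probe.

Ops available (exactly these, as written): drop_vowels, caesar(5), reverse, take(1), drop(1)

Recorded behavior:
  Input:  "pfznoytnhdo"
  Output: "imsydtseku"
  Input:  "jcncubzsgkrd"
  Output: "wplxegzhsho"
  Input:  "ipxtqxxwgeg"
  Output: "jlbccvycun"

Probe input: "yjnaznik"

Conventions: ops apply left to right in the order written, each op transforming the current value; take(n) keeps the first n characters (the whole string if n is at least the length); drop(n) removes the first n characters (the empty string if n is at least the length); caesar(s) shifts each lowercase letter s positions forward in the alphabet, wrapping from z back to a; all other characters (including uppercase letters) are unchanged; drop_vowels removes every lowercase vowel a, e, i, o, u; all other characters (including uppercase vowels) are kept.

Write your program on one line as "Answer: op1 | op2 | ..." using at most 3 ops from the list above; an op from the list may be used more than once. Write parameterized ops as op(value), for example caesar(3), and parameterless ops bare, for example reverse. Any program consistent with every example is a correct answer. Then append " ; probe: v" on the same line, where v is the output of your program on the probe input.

reverse | drop(1) | caesar(5) ; probe: "nsefsod"

Check, running the answer program on each example:
  "pfznoytnhdo" -> "odhntyonzfp" -> "dhntyonzfp" -> "imsydtseku"
  "jcncubzsgkrd" -> "drkgszbucncj" -> "rkgszbucncj" -> "wplxegzhsho"
  "ipxtqxxwgeg" -> "gegwxxqtxpi" -> "egwxxqtxpi" -> "jlbccvycun"
  probe: "yjnaznik" -> "kinzanjy" -> "inzanjy" -> "nsefsod"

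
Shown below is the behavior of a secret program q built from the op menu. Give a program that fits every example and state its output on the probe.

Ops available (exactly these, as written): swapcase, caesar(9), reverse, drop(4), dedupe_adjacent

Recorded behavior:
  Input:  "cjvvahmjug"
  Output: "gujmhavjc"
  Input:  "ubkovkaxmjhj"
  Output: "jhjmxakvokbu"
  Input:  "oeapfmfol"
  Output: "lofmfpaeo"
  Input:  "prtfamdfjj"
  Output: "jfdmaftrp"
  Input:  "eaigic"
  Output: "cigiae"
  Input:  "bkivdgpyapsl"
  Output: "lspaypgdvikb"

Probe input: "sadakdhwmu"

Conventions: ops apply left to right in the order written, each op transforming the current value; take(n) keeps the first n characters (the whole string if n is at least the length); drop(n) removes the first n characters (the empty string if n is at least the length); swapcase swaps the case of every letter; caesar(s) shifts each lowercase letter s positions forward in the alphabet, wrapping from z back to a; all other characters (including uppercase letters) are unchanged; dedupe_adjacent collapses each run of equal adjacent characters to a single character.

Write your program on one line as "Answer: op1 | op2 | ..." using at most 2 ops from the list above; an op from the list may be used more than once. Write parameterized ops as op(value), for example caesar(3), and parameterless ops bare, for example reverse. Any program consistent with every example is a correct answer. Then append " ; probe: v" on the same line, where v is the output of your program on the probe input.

dedupe_adjacent | reverse ; probe: "umwhdkadas"

Check, running the answer program on each example:
  "cjvvahmjug" -> "cjvahmjug" -> "gujmhavjc"
  "ubkovkaxmjhj" -> "ubkovkaxmjhj" -> "jhjmxakvokbu"
  "oeapfmfol" -> "oeapfmfol" -> "lofmfpaeo"
  "prtfamdfjj" -> "prtfamdfj" -> "jfdmaftrp"
  "eaigic" -> "eaigic" -> "cigiae"
  "bkivdgpyapsl" -> "bkivdgpyapsl" -> "lspaypgdvikb"
  probe: "sadakdhwmu" -> "sadakdhwmu" -> "umwhdkadas"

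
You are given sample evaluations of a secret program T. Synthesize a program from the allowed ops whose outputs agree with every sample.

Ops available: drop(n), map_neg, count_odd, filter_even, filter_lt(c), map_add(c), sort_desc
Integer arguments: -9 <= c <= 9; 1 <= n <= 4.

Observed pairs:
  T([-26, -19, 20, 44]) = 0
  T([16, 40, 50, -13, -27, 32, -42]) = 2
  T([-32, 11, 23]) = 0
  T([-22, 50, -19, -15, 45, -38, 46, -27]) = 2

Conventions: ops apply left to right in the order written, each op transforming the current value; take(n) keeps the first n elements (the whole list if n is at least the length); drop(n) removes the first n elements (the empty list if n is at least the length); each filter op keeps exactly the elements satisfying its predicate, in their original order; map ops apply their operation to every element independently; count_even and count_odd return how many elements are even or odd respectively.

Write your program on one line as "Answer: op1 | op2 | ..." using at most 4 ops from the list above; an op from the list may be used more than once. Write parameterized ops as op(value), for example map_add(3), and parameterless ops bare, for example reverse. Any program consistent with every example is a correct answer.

drop(3) | filter_lt(2) | count_odd

Check, running the answer program on each example:
  [-26, -19, 20, 44] -> [44] -> [] -> 0
  [16, 40, 50, -13, -27, 32, -42] -> [-13, -27, 32, -42] -> [-13, -27, -42] -> 2
  [-32, 11, 23] -> [] -> [] -> 0
  [-22, 50, -19, -15, 45, -38, 46, -27] -> [-15, 45, -38, 46, -27] -> [-15, -38, -27] -> 2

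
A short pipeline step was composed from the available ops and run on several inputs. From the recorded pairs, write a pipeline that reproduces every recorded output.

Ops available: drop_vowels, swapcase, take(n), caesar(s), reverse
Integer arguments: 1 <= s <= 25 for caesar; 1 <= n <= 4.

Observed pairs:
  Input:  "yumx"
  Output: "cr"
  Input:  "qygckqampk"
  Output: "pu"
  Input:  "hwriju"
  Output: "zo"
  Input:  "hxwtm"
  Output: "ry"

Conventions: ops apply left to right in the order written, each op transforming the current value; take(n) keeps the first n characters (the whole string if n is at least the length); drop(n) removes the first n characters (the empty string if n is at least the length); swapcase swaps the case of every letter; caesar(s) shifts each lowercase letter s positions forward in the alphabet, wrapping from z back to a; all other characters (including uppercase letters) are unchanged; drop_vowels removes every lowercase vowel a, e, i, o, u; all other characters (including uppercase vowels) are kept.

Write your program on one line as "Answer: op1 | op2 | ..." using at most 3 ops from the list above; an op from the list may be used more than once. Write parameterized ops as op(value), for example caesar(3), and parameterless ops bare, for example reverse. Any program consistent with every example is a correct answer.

reverse | take(2) | caesar(5)

Check, running the answer program on each example:
  "yumx" -> "xmuy" -> "xm" -> "cr"
  "qygckqampk" -> "kpmaqkcgyq" -> "kp" -> "pu"
  "hwriju" -> "ujirwh" -> "uj" -> "zo"
  "hxwtm" -> "mtwxh" -> "mt" -> "ry"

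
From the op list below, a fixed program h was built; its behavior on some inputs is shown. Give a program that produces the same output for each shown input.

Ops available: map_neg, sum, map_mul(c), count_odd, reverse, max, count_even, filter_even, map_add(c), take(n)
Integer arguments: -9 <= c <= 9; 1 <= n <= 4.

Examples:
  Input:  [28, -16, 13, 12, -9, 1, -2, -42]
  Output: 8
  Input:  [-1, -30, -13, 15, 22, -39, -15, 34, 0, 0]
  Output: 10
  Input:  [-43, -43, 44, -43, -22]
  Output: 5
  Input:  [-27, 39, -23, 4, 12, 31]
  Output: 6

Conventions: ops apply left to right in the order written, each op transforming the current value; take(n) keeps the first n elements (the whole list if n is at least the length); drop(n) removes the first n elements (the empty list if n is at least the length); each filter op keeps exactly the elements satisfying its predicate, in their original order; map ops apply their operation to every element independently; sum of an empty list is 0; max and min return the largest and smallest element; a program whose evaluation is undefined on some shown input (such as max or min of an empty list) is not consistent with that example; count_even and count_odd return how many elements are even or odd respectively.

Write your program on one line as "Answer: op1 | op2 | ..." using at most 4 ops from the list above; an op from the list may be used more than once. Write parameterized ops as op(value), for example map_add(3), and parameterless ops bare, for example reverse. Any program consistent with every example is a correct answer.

map_neg | map_mul(4) | map_add(5) | count_odd

Check, running the answer program on each example:
  [28, -16, 13, 12, -9, 1, -2, -42] -> [-28, 16, -13, -12, 9, -1, 2, 42] -> [-112, 64, -52, -48, 36, -4, 8, 168] -> [-107, 69, -47, -43, 41, 1, 13, 173] -> 8
  [-1, -30, -13, 15, 22, -39, -15, 34, 0, 0] -> [1, 30, 13, -15, -22, 39, 15, -34, 0, 0] -> [4, 120, 52, -60, -88, 156, 60, -136, 0, 0] -> [9, 125, 57, -55, -83, 161, 65, -131, 5, 5] -> 10
  [-43, -43, 44, -43, -22] -> [43, 43, -44, 43, 22] -> [172, 172, -176, 172, 88] -> [177, 177, -171, 177, 93] -> 5
  [-27, 39, -23, 4, 12, 31] -> [27, -39, 23, -4, -12, -31] -> [108, -156, 92, -16, -48, -124] -> [113, -151, 97, -11, -43, -119] -> 6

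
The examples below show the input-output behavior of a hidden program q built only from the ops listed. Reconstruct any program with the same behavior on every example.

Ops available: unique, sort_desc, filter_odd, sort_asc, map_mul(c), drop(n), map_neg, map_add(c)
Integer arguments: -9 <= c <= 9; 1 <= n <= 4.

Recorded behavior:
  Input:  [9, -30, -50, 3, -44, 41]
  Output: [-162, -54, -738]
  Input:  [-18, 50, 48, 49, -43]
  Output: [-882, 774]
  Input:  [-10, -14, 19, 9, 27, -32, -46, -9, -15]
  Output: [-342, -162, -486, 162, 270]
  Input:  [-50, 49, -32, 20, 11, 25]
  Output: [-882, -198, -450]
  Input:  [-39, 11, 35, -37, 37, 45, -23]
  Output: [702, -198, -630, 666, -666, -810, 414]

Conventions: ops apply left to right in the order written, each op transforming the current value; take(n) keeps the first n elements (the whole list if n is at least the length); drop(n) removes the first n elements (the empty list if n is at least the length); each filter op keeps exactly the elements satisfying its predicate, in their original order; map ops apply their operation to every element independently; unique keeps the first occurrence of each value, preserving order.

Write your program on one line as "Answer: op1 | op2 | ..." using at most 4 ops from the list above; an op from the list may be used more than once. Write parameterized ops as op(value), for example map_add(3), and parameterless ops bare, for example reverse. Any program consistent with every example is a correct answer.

filter_odd | map_mul(2) | map_mul(9) | map_neg

Check, running the answer program on each example:
  [9, -30, -50, 3, -44, 41] -> [9, 3, 41] -> [18, 6, 82] -> [162, 54, 738] -> [-162, -54, -738]
  [-18, 50, 48, 49, -43] -> [49, -43] -> [98, -86] -> [882, -774] -> [-882, 774]
  [-10, -14, 19, 9, 27, -32, -46, -9, -15] -> [19, 9, 27, -9, -15] -> [38, 18, 54, -18, -30] -> [342, 162, 486, -162, -270] -> [-342, -162, -486, 162, 270]
  [-50, 49, -32, 20, 11, 25] -> [49, 11, 25] -> [98, 22, 50] -> [882, 198, 450] -> [-882, -198, -450]
  [-39, 11, 35, -37, 37, 45, -23] -> [-39, 11, 35, -37, 37, 45, -23] -> [-78, 22, 70, -74, 74, 90, -46] -> [-702, 198, 630, -666, 666, 810, -414] -> [702, -198, -630, 666, -666, -810, 414]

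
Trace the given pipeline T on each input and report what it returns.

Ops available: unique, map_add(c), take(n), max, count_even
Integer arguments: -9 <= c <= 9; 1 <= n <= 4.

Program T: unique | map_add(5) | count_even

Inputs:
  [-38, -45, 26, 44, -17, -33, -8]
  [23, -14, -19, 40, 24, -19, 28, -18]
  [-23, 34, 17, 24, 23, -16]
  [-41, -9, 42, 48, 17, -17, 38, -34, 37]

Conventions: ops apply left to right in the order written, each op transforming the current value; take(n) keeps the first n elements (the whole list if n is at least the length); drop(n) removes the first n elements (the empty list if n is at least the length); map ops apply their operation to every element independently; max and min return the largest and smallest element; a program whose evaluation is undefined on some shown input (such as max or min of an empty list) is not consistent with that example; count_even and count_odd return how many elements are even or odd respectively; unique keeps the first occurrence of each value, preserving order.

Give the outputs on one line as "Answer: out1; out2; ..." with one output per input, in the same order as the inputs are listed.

Execution, op by op:
  [-38, -45, 26, 44, -17, -33, -8] -> [-38, -45, 26, 44, -17, -33, -8] -> [-33, -40, 31, 49, -12, -28, -3] -> 3
  [23, -14, -19, 40, 24, -19, 28, -18] -> [23, -14, -19, 40, 24, 28, -18] -> [28, -9, -14, 45, 29, 33, -13] -> 2
  [-23, 34, 17, 24, 23, -16] -> [-23, 34, 17, 24, 23, -16] -> [-18, 39, 22, 29, 28, -11] -> 3
  [-41, -9, 42, 48, 17, -17, 38, -34, 37] -> [-41, -9, 42, 48, 17, -17, 38, -34, 37] -> [-36, -4, 47, 53, 22, -12, 43, -29, 42] -> 5

3; 2; 3; 5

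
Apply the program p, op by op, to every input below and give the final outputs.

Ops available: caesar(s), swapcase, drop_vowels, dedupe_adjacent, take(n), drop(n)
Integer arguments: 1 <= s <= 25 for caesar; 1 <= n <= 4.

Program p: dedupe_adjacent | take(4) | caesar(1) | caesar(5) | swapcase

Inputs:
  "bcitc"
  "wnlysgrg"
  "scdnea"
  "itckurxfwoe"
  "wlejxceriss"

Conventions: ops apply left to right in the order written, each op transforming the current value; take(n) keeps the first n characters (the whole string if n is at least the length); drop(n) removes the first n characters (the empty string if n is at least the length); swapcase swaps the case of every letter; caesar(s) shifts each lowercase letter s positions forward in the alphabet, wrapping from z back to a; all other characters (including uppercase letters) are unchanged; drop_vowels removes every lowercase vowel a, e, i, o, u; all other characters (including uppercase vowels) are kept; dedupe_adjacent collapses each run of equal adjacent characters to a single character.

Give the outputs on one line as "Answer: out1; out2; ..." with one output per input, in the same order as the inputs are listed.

"HIOZ"; "CTRE"; "YIJT"; "OZIQ"; "CRKP"

Execution, op by op:
  "bcitc" -> "bcitc" -> "bcit" -> "cdju" -> "hioz" -> "HIOZ"
  "wnlysgrg" -> "wnlysgrg" -> "wnly" -> "xomz" -> "ctre" -> "CTRE"
  "scdnea" -> "scdnea" -> "scdn" -> "tdeo" -> "yijt" -> "YIJT"
  "itckurxfwoe" -> "itckurxfwoe" -> "itck" -> "judl" -> "oziq" -> "OZIQ"
  "wlejxceriss" -> "wlejxceris" -> "wlej" -> "xmfk" -> "crkp" -> "CRKP"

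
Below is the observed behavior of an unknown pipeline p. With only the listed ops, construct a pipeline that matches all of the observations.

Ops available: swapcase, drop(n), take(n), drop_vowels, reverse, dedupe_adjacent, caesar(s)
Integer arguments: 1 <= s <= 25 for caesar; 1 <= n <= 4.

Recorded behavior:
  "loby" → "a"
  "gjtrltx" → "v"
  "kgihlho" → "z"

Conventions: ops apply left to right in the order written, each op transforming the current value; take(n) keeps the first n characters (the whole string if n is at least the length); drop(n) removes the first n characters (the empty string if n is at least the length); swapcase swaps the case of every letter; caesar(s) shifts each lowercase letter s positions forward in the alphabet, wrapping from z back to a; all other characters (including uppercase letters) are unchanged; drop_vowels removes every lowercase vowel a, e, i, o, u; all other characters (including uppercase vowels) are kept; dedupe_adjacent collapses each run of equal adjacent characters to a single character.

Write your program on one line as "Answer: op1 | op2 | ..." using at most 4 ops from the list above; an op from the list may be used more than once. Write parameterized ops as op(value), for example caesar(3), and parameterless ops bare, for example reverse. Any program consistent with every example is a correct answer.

caesar(15) | take(2) | take(1)

Check, running the answer program on each example:
  "loby" -> "adqn" -> "ad" -> "a"
  "gjtrltx" -> "vyigaim" -> "vy" -> "v"
  "kgihlho" -> "zvxwawd" -> "zv" -> "z"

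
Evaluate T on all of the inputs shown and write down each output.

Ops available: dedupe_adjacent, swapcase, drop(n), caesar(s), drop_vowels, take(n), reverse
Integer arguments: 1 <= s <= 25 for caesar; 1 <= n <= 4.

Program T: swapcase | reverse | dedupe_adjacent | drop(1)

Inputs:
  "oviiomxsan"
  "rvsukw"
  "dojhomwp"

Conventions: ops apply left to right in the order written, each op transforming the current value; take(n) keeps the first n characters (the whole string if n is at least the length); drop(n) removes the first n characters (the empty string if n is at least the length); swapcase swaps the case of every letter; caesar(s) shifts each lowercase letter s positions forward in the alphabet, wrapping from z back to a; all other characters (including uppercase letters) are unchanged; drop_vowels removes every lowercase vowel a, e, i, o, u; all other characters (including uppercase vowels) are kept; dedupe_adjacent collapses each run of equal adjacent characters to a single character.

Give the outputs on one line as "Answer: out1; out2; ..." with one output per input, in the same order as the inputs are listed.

Execution, op by op:
  "oviiomxsan" -> "OVIIOMXSAN" -> "NASXMOIIVO" -> "NASXMOIVO" -> "ASXMOIVO"
  "rvsukw" -> "RVSUKW" -> "WKUSVR" -> "WKUSVR" -> "KUSVR"
  "dojhomwp" -> "DOJHOMWP" -> "PWMOHJOD" -> "PWMOHJOD" -> "WMOHJOD"

"ASXMOIVO"; "KUSVR"; "WMOHJOD"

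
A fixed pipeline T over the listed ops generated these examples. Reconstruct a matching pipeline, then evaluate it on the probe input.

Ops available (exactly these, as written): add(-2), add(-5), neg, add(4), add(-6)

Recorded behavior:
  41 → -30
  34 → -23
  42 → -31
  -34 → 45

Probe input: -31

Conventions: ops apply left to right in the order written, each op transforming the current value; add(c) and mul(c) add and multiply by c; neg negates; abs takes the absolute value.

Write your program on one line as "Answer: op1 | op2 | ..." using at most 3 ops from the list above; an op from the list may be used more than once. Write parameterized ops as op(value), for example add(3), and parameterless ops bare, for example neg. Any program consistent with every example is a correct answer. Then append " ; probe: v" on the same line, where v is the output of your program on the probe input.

add(-5) | add(-6) | neg ; probe: 42

Check, running the answer program on each example:
  41 -> 36 -> 30 -> -30
  34 -> 29 -> 23 -> -23
  42 -> 37 -> 31 -> -31
  -34 -> -39 -> -45 -> 45
  probe: -31 -> -36 -> -42 -> 42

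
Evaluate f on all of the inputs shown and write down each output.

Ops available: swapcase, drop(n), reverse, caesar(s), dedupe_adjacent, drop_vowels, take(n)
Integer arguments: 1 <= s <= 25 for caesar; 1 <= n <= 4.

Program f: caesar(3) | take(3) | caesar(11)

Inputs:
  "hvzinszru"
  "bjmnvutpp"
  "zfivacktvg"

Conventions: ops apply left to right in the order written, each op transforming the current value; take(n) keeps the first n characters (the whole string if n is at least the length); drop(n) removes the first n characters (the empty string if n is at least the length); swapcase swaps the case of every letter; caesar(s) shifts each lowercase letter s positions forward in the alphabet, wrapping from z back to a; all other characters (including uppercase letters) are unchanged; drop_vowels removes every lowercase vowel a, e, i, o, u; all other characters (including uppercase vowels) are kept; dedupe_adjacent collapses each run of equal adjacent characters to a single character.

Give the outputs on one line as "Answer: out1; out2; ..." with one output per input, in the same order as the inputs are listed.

"vjn"; "pxa"; "ntw"

Execution, op by op:
  "hvzinszru" -> "kyclqvcux" -> "kyc" -> "vjn"
  "bjmnvutpp" -> "empqyxwss" -> "emp" -> "pxa"
  "zfivacktvg" -> "cilydfnwyj" -> "cil" -> "ntw"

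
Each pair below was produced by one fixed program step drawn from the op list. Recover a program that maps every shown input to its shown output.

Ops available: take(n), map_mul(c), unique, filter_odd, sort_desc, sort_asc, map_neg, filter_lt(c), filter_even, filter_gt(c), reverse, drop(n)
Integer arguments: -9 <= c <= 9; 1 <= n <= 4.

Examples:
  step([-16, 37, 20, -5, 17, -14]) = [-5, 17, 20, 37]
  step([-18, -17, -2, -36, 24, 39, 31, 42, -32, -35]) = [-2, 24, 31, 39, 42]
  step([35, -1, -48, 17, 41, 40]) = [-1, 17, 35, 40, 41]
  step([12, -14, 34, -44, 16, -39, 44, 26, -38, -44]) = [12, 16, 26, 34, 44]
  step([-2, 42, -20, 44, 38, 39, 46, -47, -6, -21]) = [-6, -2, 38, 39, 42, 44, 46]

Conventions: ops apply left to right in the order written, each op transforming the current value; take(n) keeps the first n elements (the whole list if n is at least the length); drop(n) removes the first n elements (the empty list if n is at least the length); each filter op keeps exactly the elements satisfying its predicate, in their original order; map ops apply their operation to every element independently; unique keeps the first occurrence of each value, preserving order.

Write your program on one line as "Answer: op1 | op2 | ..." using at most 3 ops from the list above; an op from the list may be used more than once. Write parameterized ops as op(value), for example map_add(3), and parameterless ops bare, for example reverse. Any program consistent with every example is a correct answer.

sort_asc | filter_gt(-7)

Check, running the answer program on each example:
  [-16, 37, 20, -5, 17, -14] -> [-16, -14, -5, 17, 20, 37] -> [-5, 17, 20, 37]
  [-18, -17, -2, -36, 24, 39, 31, 42, -32, -35] -> [-36, -35, -32, -18, -17, -2, 24, 31, 39, 42] -> [-2, 24, 31, 39, 42]
  [35, -1, -48, 17, 41, 40] -> [-48, -1, 17, 35, 40, 41] -> [-1, 17, 35, 40, 41]
  [12, -14, 34, -44, 16, -39, 44, 26, -38, -44] -> [-44, -44, -39, -38, -14, 12, 16, 26, 34, 44] -> [12, 16, 26, 34, 44]
  [-2, 42, -20, 44, 38, 39, 46, -47, -6, -21] -> [-47, -21, -20, -6, -2, 38, 39, 42, 44, 46] -> [-6, -2, 38, 39, 42, 44, 46]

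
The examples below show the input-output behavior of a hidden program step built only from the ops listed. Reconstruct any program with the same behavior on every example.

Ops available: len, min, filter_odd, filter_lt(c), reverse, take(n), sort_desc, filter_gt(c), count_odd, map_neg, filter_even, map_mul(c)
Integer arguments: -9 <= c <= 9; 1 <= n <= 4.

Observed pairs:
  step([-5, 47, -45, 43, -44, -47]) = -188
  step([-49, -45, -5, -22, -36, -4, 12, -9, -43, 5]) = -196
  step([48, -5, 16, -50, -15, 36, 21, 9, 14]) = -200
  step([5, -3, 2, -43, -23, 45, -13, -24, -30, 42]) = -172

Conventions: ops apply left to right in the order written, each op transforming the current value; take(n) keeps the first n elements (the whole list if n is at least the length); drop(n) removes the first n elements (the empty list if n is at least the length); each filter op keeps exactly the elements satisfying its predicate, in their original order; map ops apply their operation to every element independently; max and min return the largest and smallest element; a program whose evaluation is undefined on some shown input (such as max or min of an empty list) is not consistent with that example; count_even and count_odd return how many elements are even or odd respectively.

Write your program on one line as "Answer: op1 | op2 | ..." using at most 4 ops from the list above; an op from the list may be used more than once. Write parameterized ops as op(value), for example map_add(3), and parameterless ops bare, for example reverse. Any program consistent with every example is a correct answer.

map_mul(4) | filter_lt(3) | min

Check, running the answer program on each example:
  [-5, 47, -45, 43, -44, -47] -> [-20, 188, -180, 172, -176, -188] -> [-20, -180, -176, -188] -> -188
  [-49, -45, -5, -22, -36, -4, 12, -9, -43, 5] -> [-196, -180, -20, -88, -144, -16, 48, -36, -172, 20] -> [-196, -180, -20, -88, -144, -16, -36, -172] -> -196
  [48, -5, 16, -50, -15, 36, 21, 9, 14] -> [192, -20, 64, -200, -60, 144, 84, 36, 56] -> [-20, -200, -60] -> -200
  [5, -3, 2, -43, -23, 45, -13, -24, -30, 42] -> [20, -12, 8, -172, -92, 180, -52, -96, -120, 168] -> [-12, -172, -92, -52, -96, -120] -> -172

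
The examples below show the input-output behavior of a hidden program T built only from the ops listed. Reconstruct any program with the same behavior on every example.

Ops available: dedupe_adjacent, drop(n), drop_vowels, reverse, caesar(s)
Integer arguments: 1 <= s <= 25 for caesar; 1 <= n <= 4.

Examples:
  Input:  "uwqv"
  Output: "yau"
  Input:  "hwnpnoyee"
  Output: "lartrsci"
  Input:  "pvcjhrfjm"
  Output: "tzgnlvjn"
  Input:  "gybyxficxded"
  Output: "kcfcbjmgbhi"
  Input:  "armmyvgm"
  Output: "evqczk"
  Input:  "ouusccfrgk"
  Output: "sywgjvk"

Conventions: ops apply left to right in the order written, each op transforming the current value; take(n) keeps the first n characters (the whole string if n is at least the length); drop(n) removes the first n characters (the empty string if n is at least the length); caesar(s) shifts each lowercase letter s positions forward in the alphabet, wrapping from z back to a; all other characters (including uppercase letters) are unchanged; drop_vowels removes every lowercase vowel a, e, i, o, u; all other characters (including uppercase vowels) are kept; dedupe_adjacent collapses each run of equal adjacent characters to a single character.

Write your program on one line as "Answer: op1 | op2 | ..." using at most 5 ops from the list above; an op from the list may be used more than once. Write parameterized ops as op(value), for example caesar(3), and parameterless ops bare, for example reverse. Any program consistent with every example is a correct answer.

reverse | drop(1) | reverse | caesar(4) | dedupe_adjacent

Check, running the answer program on each example:
  "uwqv" -> "vqwu" -> "qwu" -> "uwq" -> "yau" -> "yau"
  "hwnpnoyee" -> "eeyonpnwh" -> "eyonpnwh" -> "hwnpnoye" -> "lartrsci" -> "lartrsci"
  "pvcjhrfjm" -> "mjfrhjcvp" -> "jfrhjcvp" -> "pvcjhrfj" -> "tzgnlvjn" -> "tzgnlvjn"
  "gybyxficxded" -> "dedxcifxybyg" -> "edxcifxybyg" -> "gybyxficxde" -> "kcfcbjmgbhi" -> "kcfcbjmgbhi"
  "armmyvgm" -> "mgvymmra" -> "gvymmra" -> "armmyvg" -> "evqqczk" -> "evqczk"
  "ouusccfrgk" -> "kgrfccsuuo" -> "grfccsuuo" -> "ouusccfrg" -> "syywggjvk" -> "sywgjvk"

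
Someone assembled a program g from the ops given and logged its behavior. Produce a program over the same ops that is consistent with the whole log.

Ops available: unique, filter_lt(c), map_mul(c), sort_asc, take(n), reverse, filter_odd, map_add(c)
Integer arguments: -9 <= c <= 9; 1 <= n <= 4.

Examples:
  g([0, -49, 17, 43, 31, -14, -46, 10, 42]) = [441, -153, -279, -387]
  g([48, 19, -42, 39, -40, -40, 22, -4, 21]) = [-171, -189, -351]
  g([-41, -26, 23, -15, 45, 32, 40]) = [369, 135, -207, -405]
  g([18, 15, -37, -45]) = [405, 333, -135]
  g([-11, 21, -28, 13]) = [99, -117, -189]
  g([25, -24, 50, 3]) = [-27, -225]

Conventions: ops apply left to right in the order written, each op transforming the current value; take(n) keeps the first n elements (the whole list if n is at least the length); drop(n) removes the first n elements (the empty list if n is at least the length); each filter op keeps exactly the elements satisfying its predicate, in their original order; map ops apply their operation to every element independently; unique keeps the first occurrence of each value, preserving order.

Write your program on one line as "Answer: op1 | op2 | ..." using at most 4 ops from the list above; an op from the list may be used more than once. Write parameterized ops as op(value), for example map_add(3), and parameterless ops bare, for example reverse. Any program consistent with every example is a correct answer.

filter_odd | sort_asc | map_mul(-9)

Check, running the answer program on each example:
  [0, -49, 17, 43, 31, -14, -46, 10, 42] -> [-49, 17, 43, 31] -> [-49, 17, 31, 43] -> [441, -153, -279, -387]
  [48, 19, -42, 39, -40, -40, 22, -4, 21] -> [19, 39, 21] -> [19, 21, 39] -> [-171, -189, -351]
  [-41, -26, 23, -15, 45, 32, 40] -> [-41, 23, -15, 45] -> [-41, -15, 23, 45] -> [369, 135, -207, -405]
  [18, 15, -37, -45] -> [15, -37, -45] -> [-45, -37, 15] -> [405, 333, -135]
  [-11, 21, -28, 13] -> [-11, 21, 13] -> [-11, 13, 21] -> [99, -117, -189]
  [25, -24, 50, 3] -> [25, 3] -> [3, 25] -> [-27, -225]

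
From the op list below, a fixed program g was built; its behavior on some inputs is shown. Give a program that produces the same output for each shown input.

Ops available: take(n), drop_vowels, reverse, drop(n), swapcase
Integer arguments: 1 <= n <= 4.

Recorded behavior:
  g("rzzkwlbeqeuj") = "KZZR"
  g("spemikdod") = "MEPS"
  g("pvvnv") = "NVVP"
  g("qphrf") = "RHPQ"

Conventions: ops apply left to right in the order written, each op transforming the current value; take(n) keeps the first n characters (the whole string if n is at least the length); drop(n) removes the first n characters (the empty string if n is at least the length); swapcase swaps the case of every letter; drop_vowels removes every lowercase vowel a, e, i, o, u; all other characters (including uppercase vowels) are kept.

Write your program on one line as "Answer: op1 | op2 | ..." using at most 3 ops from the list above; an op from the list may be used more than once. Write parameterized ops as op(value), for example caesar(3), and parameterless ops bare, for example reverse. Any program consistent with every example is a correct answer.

take(4) | reverse | swapcase

Check, running the answer program on each example:
  "rzzkwlbeqeuj" -> "rzzk" -> "kzzr" -> "KZZR"
  "spemikdod" -> "spem" -> "meps" -> "MEPS"
  "pvvnv" -> "pvvn" -> "nvvp" -> "NVVP"
  "qphrf" -> "qphr" -> "rhpq" -> "RHPQ"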